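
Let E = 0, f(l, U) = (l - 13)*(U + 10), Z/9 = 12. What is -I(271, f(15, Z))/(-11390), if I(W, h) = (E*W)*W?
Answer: 0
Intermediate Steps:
Z = 108 (Z = 9*12 = 108)
f(l, U) = (-13 + l)*(10 + U)
I(W, h) = 0 (I(W, h) = (0*W)*W = 0*W = 0)
-I(271, f(15, Z))/(-11390) = -1*0/(-11390) = 0*(-1/11390) = 0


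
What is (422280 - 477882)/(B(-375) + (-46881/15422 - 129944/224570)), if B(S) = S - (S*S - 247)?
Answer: 32094572910180/81247501087193 ≈ 0.39502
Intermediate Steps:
B(S) = 247 + S - S² (B(S) = S - (S² - 247) = S - (-247 + S²) = S + (247 - S²) = 247 + S - S²)
(422280 - 477882)/(B(-375) + (-46881/15422 - 129944/224570)) = (422280 - 477882)/((247 - 375 - 1*(-375)²) + (-46881/15422 - 129944/224570)) = -55602/((247 - 375 - 1*140625) + (-46881*1/15422 - 129944*1/224570)) = -55602/((247 - 375 - 140625) + (-46881/15422 - 64972/112285)) = -55602/(-140753 - 6266031269/1731659270) = -55602/(-243742503261579/1731659270) = -55602*(-1731659270/243742503261579) = 32094572910180/81247501087193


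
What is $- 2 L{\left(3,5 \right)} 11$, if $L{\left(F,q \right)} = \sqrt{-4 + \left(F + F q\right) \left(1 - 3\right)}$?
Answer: $- 44 i \sqrt{10} \approx - 139.14 i$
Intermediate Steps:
$L{\left(F,q \right)} = \sqrt{-4 - 2 F - 2 F q}$ ($L{\left(F,q \right)} = \sqrt{-4 + \left(F + F q\right) \left(-2\right)} = \sqrt{-4 - \left(2 F + 2 F q\right)} = \sqrt{-4 - 2 F - 2 F q}$)
$- 2 L{\left(3,5 \right)} 11 = - 2 \sqrt{-4 - 6 - 6 \cdot 5} \cdot 11 = - 2 \sqrt{-4 - 6 - 30} \cdot 11 = - 2 \sqrt{-40} \cdot 11 = - 2 \cdot 2 i \sqrt{10} \cdot 11 = - 4 i \sqrt{10} \cdot 11 = - 44 i \sqrt{10}$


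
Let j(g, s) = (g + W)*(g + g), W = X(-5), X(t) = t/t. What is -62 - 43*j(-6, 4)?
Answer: -2642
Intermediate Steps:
X(t) = 1
W = 1
j(g, s) = 2*g*(1 + g) (j(g, s) = (g + 1)*(g + g) = (1 + g)*(2*g) = 2*g*(1 + g))
-62 - 43*j(-6, 4) = -62 - 86*(-6)*(1 - 6) = -62 - 86*(-6)*(-5) = -62 - 43*60 = -62 - 2580 = -2642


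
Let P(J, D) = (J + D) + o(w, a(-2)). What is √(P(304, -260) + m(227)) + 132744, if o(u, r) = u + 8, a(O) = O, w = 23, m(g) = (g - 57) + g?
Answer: 132744 + 2*√118 ≈ 1.3277e+5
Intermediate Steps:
m(g) = -57 + 2*g (m(g) = (-57 + g) + g = -57 + 2*g)
o(u, r) = 8 + u
P(J, D) = 31 + D + J (P(J, D) = (J + D) + (8 + 23) = (D + J) + 31 = 31 + D + J)
√(P(304, -260) + m(227)) + 132744 = √((31 - 260 + 304) + (-57 + 2*227)) + 132744 = √(75 + (-57 + 454)) + 132744 = √(75 + 397) + 132744 = √472 + 132744 = 2*√118 + 132744 = 132744 + 2*√118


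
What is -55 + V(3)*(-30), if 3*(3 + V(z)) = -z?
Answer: 65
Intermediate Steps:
V(z) = -3 - z/3 (V(z) = -3 + (-z)/3 = -3 - z/3)
-55 + V(3)*(-30) = -55 + (-3 - ⅓*3)*(-30) = -55 + (-3 - 1)*(-30) = -55 - 4*(-30) = -55 + 120 = 65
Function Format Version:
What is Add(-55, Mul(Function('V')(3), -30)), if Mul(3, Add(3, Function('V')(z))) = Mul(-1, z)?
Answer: 65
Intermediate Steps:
Function('V')(z) = Add(-3, Mul(Rational(-1, 3), z)) (Function('V')(z) = Add(-3, Mul(Rational(1, 3), Mul(-1, z))) = Add(-3, Mul(Rational(-1, 3), z)))
Add(-55, Mul(Function('V')(3), -30)) = Add(-55, Mul(Add(-3, Mul(Rational(-1, 3), 3)), -30)) = Add(-55, Mul(Add(-3, -1), -30)) = Add(-55, Mul(-4, -30)) = Add(-55, 120) = 65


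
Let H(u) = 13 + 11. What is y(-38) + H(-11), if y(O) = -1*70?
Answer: -46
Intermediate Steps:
H(u) = 24
y(O) = -70
y(-38) + H(-11) = -70 + 24 = -46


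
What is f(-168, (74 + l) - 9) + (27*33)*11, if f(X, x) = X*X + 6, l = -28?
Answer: 38031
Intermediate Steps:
f(X, x) = 6 + X**2 (f(X, x) = X**2 + 6 = 6 + X**2)
f(-168, (74 + l) - 9) + (27*33)*11 = (6 + (-168)**2) + (27*33)*11 = (6 + 28224) + 891*11 = 28230 + 9801 = 38031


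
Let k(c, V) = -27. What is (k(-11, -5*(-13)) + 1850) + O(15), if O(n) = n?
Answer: 1838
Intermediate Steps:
(k(-11, -5*(-13)) + 1850) + O(15) = (-27 + 1850) + 15 = 1823 + 15 = 1838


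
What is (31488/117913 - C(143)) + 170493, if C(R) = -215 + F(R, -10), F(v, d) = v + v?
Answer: 20095000774/117913 ≈ 1.7042e+5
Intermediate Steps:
F(v, d) = 2*v
C(R) = -215 + 2*R
(31488/117913 - C(143)) + 170493 = (31488/117913 - (-215 + 2*143)) + 170493 = (31488*(1/117913) - (-215 + 286)) + 170493 = (31488/117913 - 1*71) + 170493 = (31488/117913 - 71) + 170493 = -8340335/117913 + 170493 = 20095000774/117913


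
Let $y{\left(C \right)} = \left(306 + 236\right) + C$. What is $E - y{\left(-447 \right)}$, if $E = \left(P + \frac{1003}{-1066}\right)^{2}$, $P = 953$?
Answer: $\frac{1029903907205}{1136356} \approx 9.0632 \cdot 10^{5}$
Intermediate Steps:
$E = \frac{1030011861025}{1136356}$ ($E = \left(953 + \frac{1003}{-1066}\right)^{2} = \left(953 + 1003 \left(- \frac{1}{1066}\right)\right)^{2} = \left(953 - \frac{1003}{1066}\right)^{2} = \left(\frac{1014895}{1066}\right)^{2} = \frac{1030011861025}{1136356} \approx 9.0642 \cdot 10^{5}$)
$y{\left(C \right)} = 542 + C$
$E - y{\left(-447 \right)} = \frac{1030011861025}{1136356} - \left(542 - 447\right) = \frac{1030011861025}{1136356} - 95 = \frac{1029903907205}{1136356}$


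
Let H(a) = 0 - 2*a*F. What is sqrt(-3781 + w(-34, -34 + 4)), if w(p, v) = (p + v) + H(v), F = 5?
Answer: I*sqrt(3545) ≈ 59.54*I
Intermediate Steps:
H(a) = -10*a (H(a) = 0 - 2*a*5 = 0 - 10*a = -10*a)
w(p, v) = p - 9*v (w(p, v) = (p + v) - 10*v = p - 9*v)
sqrt(-3781 + w(-34, -34 + 4)) = sqrt(-3781 + (-34 - 9*(-34 + 4))) = sqrt(-3781 + (-34 - 9*(-30))) = sqrt(-3781 + (-34 + 270)) = sqrt(-3781 + 236) = sqrt(-3545) = I*sqrt(3545)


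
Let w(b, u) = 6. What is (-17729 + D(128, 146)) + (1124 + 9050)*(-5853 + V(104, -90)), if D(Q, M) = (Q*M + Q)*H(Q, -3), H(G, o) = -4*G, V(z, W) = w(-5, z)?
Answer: -69138899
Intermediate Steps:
V(z, W) = 6
D(Q, M) = -4*Q*(Q + M*Q) (D(Q, M) = (Q*M + Q)*(-4*Q) = (M*Q + Q)*(-4*Q) = (Q + M*Q)*(-4*Q) = -4*Q*(Q + M*Q))
(-17729 + D(128, 146)) + (1124 + 9050)*(-5853 + V(104, -90)) = (-17729 + 4*128²*(-1 - 1*146)) + (1124 + 9050)*(-5853 + 6) = (-17729 + 4*16384*(-1 - 146)) + 10174*(-5847) = (-17729 + 4*16384*(-147)) - 59487378 = (-17729 - 9633792) - 59487378 = -9651521 - 59487378 = -69138899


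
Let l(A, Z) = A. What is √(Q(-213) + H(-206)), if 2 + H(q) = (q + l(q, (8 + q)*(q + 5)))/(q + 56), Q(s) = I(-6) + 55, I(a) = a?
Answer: √11193/15 ≈ 7.0531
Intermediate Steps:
Q(s) = 49 (Q(s) = -6 + 55 = 49)
H(q) = -2 + 2*q/(56 + q) (H(q) = -2 + (q + q)/(q + 56) = -2 + (2*q)/(56 + q) = -2 + 2*q/(56 + q))
√(Q(-213) + H(-206)) = √(49 - 112/(56 - 206)) = √(49 - 112/(-150)) = √(49 - 112*(-1/150)) = √(49 + 56/75) = √(3731/75) = √11193/15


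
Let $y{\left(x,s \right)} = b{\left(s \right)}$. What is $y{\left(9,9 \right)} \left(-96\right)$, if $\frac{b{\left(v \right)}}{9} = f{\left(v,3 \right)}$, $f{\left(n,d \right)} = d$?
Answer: $-2592$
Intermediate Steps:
$b{\left(v \right)} = 27$ ($b{\left(v \right)} = 9 \cdot 3 = 27$)
$y{\left(x,s \right)} = 27$
$y{\left(9,9 \right)} \left(-96\right) = 27 \left(-96\right) = -2592$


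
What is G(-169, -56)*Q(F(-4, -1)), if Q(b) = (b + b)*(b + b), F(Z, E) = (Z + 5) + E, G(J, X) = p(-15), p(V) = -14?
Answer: 0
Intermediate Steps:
G(J, X) = -14
F(Z, E) = 5 + E + Z (F(Z, E) = (5 + Z) + E = 5 + E + Z)
Q(b) = 4*b² (Q(b) = (2*b)*(2*b) = 4*b²)
G(-169, -56)*Q(F(-4, -1)) = -56*(5 - 1 - 4)² = -56*0² = -56*0 = -14*0 = 0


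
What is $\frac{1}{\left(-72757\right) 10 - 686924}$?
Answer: $- \frac{1}{1414494} \approx -7.0697 \cdot 10^{-7}$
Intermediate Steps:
$\frac{1}{\left(-72757\right) 10 - 686924} = \frac{1}{-727570 - 686924} = \frac{1}{-1414494} = - \frac{1}{1414494}$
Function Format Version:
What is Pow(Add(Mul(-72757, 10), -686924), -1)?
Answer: Rational(-1, 1414494) ≈ -7.0697e-7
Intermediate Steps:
Pow(Add(Mul(-72757, 10), -686924), -1) = Pow(Add(-727570, -686924), -1) = Pow(-1414494, -1) = Rational(-1, 1414494)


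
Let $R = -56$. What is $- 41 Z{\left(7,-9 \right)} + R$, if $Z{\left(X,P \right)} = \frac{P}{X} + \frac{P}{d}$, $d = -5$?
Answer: $- \frac{2698}{35} \approx -77.086$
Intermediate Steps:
$Z{\left(X,P \right)} = - \frac{P}{5} + \frac{P}{X}$ ($Z{\left(X,P \right)} = \frac{P}{X} + \frac{P}{-5} = \frac{P}{X} + P \left(- \frac{1}{5}\right) = \frac{P}{X} - \frac{P}{5} = - \frac{P}{5} + \frac{P}{X}$)
$- 41 Z{\left(7,-9 \right)} + R = - 41 \left(\left(- \frac{1}{5}\right) \left(-9\right) - \frac{9}{7}\right) - 56 = - 41 \left(\frac{9}{5} - \frac{9}{7}\right) - 56 = \left(-41\right) \frac{18}{35} - 56 = - \frac{738}{35} - 56 = - \frac{2698}{35}$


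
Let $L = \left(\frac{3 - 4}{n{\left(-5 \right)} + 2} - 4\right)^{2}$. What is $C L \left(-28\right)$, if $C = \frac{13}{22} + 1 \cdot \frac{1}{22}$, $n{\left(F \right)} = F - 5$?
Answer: $- \frac{47089}{176} \approx -267.55$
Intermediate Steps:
$n{\left(F \right)} = -5 + F$
$L = \frac{961}{64}$ ($L = \left(\frac{3 - 4}{\left(-5 - 5\right) + 2} - 4\right)^{2} = \left(- \frac{1}{-10 + 2} - 4\right)^{2} = \left(- \frac{1}{-8} - 4\right)^{2} = \left(\left(-1\right) \left(- \frac{1}{8}\right) - 4\right)^{2} = \left(\frac{1}{8} - 4\right)^{2} = \left(- \frac{31}{8}\right)^{2} = \frac{961}{64} \approx 15.016$)
$C = \frac{7}{11}$ ($C = 13 \cdot \frac{1}{22} + 1 \cdot \frac{1}{22} = \frac{13}{22} + \frac{1}{22} = \frac{7}{11} \approx 0.63636$)
$C L \left(-28\right) = \frac{7}{11} \cdot \frac{961}{64} \left(-28\right) = \frac{6727}{704} \left(-28\right) = - \frac{47089}{176}$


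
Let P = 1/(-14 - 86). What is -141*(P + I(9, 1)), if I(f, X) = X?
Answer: -13959/100 ≈ -139.59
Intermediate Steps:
P = -1/100 (P = 1/(-100) = -1/100 ≈ -0.010000)
-141*(P + I(9, 1)) = -141*(-1/100 + 1) = -141*99/100 = -13959/100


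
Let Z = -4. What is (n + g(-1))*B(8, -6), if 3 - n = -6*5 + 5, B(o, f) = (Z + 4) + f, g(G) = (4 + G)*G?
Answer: -150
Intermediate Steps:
g(G) = G*(4 + G)
B(o, f) = f (B(o, f) = (-4 + 4) + f = 0 + f = f)
n = 28 (n = 3 - (-6*5 + 5) = 3 - (-30 + 5) = 3 - 1*(-25) = 3 + 25 = 28)
(n + g(-1))*B(8, -6) = (28 - (4 - 1))*(-6) = (28 - 1*3)*(-6) = (28 - 3)*(-6) = 25*(-6) = -150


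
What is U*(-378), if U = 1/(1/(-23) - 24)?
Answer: 1242/79 ≈ 15.722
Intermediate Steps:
U = -23/553 (U = 1/(-1/23 - 24) = 1/(-553/23) = -23/553 ≈ -0.041591)
U*(-378) = -23/553*(-378) = 1242/79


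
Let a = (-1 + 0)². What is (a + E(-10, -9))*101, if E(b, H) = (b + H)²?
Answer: 36562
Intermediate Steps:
a = 1 (a = (-1)² = 1)
E(b, H) = (H + b)²
(a + E(-10, -9))*101 = (1 + (-9 - 10)²)*101 = (1 + (-19)²)*101 = (1 + 361)*101 = 362*101 = 36562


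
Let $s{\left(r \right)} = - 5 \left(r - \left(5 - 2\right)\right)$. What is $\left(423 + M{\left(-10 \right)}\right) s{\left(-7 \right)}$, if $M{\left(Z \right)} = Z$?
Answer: $20650$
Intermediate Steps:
$s{\left(r \right)} = 15 - 5 r$ ($s{\left(r \right)} = - 5 \left(r - 3\right) = - 5 \left(-3 + r\right) = 15 - 5 r$)
$\left(423 + M{\left(-10 \right)}\right) s{\left(-7 \right)} = \left(423 - 10\right) \left(15 - -35\right) = 413 \left(15 + 35\right) = 413 \cdot 50 = 20650$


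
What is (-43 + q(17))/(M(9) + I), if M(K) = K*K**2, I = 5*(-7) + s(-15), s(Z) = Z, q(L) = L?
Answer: -26/679 ≈ -0.038292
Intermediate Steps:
I = -50 (I = 5*(-7) - 15 = -35 - 15 = -50)
M(K) = K**3
(-43 + q(17))/(M(9) + I) = (-43 + 17)/(9**3 - 50) = -26/(729 - 50) = -26/679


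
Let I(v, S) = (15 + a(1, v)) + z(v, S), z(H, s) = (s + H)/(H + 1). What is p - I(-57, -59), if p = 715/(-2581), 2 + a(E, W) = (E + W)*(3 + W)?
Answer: -109823817/36134 ≈ -3039.3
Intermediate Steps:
z(H, s) = (H + s)/(1 + H)
a(E, W) = -2 + (3 + W)*(E + W) (a(E, W) = -2 + (E + W)*(3 + W) = -2 + (3 + W)*(E + W))
p = -715/2581 (p = 715*(-1/2581) = -715/2581 ≈ -0.27702)
I(v, S) = 16 + v² + 4*v + (S + v)/(1 + v) (I(v, S) = (15 + (-2 + v² + 3*1 + 3*v + 1*v)) + (v + S)/(1 + v) = (15 + (-2 + v² + 3 + 3*v + v)) + (S + v)/(1 + v) = (15 + (1 + v² + 4*v)) + (S + v)/(1 + v) = (16 + v² + 4*v) + (S + v)/(1 + v) = 16 + v² + 4*v + (S + v)/(1 + v))
p - I(-57, -59) = -715/2581 - (-59 - 57 + (1 - 57)*(16 + (-57)² + 4*(-57)))/(1 - 57) = -715/2581 - (-59 - 57 - 56*(16 + 3249 - 228))/(-56) = -715/2581 - (-1)*(-59 - 57 - 56*3037)/56 = -715/2581 - (-1)*(-59 - 57 - 170072)/56 = -715/2581 - (-1)*(-170188)/56 = -715/2581 - 1*42547/14 = -715/2581 - 42547/14 = -109823817/36134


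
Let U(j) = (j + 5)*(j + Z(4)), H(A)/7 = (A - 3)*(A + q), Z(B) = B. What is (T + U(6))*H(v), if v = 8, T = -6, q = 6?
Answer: 50960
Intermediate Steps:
H(A) = 7*(-3 + A)*(6 + A) (H(A) = 7*((A - 3)*(A + 6)) = 7*((-3 + A)*(6 + A)) = 7*(-3 + A)*(6 + A))
U(j) = (4 + j)*(5 + j) (U(j) = (j + 5)*(j + 4) = (5 + j)*(4 + j) = (4 + j)*(5 + j))
(T + U(6))*H(v) = (-6 + (20 + 6² + 9*6))*(-126 + 7*8² + 21*8) = (-6 + (20 + 36 + 54))*(-126 + 7*64 + 168) = (-6 + 110)*(-126 + 448 + 168) = 104*490 = 50960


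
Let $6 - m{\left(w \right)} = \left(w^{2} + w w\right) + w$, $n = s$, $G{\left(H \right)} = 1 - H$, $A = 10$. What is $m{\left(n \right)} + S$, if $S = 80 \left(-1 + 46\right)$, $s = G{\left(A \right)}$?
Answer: $3453$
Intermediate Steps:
$s = -9$ ($s = 1 - 10 = -9$)
$n = -9$
$m{\left(w \right)} = 6 - w - 2 w^{2}$ ($m{\left(w \right)} = 6 - \left(\left(w^{2} + w w\right) + w\right) = 6 - \left(\left(w^{2} + w^{2}\right) + w\right) = 6 - \left(2 w^{2} + w\right) = 6 - \left(w + 2 w^{2}\right) = 6 - w - 2 w^{2}$)
$S = 3600$ ($S = 80 \cdot 45 = 3600$)
$m{\left(n \right)} + S = \left(6 - -9 - 2 \left(-9\right)^{2}\right) + 3600 = \left(6 + 9 - 162\right) + 3600 = -147 + 3600 = 3453$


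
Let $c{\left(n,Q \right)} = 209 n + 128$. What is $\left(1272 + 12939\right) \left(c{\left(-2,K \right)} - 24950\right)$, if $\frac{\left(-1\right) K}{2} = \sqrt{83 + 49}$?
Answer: $-358685640$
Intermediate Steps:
$K = - 4 \sqrt{33}$ ($K = - 2 \sqrt{83 + 49} = - 2 \sqrt{132} = - 2 \cdot 2 \sqrt{33} = - 4 \sqrt{33} \approx -22.978$)
$c{\left(n,Q \right)} = 128 + 209 n$
$\left(1272 + 12939\right) \left(c{\left(-2,K \right)} - 24950\right) = \left(1272 + 12939\right) \left(\left(128 + 209 \left(-2\right)\right) - 24950\right) = 14211 \left(\left(128 - 418\right) - 24950\right) = 14211 \left(-290 - 24950\right) = 14211 \left(-25240\right) = -358685640$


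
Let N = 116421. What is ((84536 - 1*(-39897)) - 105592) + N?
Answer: 135262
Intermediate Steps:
((84536 - 1*(-39897)) - 105592) + N = ((84536 - 1*(-39897)) - 105592) + 116421 = ((84536 + 39897) - 105592) + 116421 = (124433 - 105592) + 116421 = 18841 + 116421 = 135262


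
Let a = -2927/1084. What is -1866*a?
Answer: 2730891/542 ≈ 5038.5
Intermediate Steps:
a = -2927/1084 (a = -2927*1/1084 = -2927/1084 ≈ -2.7002)
-1866*a = -1866*(-2927/1084) = 2730891/542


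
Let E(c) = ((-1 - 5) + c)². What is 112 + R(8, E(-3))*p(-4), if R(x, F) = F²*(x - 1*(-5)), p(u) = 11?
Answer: 938335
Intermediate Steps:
E(c) = (-6 + c)²
R(x, F) = F²*(5 + x) (R(x, F) = F²*(x + 5) = F²*(5 + x))
112 + R(8, E(-3))*p(-4) = 112 + (((-6 - 3)²)²*(5 + 8))*11 = 112 + (((-9)²)²*13)*11 = 112 + (81²*13)*11 = 112 + (6561*13)*11 = 112 + 85293*11 = 112 + 938223 = 938335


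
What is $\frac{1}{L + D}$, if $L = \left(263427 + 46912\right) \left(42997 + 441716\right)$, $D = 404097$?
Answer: $\frac{1}{150425751804} \approx 6.6478 \cdot 10^{-12}$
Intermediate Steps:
$L = 150425347707$ ($L = 310339 \cdot 484713 = 150425347707$)
$\frac{1}{L + D} = \frac{1}{150425347707 + 404097} = \frac{1}{150425751804}$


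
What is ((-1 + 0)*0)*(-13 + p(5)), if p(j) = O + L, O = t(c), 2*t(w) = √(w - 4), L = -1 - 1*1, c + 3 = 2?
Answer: 0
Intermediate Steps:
c = -1 (c = -3 + 2 = -1)
L = -2 (L = -1 - 1 = -2)
t(w) = √(-4 + w)/2 (t(w) = √(w - 4)/2 = √(-4 + w)/2)
O = I*√5/2 (O = √(-4 - 1)/2 = √(-5)/2 = (I*√5)/2 = I*√5/2 ≈ 1.118*I)
p(j) = -2 + I*√5/2 (p(j) = I*√5/2 - 2 = -2 + I*√5/2)
((-1 + 0)*0)*(-13 + p(5)) = ((-1 + 0)*0)*(-13 + (-2 + I*√5/2)) = (-1*0)*(-15 + I*√5/2) = 0*(-15 + I*√5/2) = 0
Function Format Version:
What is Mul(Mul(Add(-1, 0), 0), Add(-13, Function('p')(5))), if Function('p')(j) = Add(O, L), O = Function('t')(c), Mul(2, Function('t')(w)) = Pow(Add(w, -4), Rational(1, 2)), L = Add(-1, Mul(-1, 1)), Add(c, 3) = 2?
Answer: 0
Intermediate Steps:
c = -1 (c = Add(-3, 2) = -1)
L = -2 (L = Add(-1, -1) = -2)
Function('t')(w) = Mul(Rational(1, 2), Pow(Add(-4, w), Rational(1, 2))) (Function('t')(w) = Mul(Rational(1, 2), Pow(Add(w, -4), Rational(1, 2))) = Mul(Rational(1, 2), Pow(Add(-4, w), Rational(1, 2))))
O = Mul(Rational(1, 2), I, Pow(5, Rational(1, 2))) (O = Mul(Rational(1, 2), Pow(Add(-4, -1), Rational(1, 2))) = Mul(Rational(1, 2), Pow(-5, Rational(1, 2))) = Mul(Rational(1, 2), Mul(I, Pow(5, Rational(1, 2)))) = Mul(Rational(1, 2), I, Pow(5, Rational(1, 2))) ≈ Mul(1.1180, I))
Function('p')(j) = Add(-2, Mul(Rational(1, 2), I, Pow(5, Rational(1, 2)))) (Function('p')(j) = Add(Mul(Rational(1, 2), I, Pow(5, Rational(1, 2))), -2) = Add(-2, Mul(Rational(1, 2), I, Pow(5, Rational(1, 2)))))
Mul(Mul(Add(-1, 0), 0), Add(-13, Function('p')(5))) = Mul(Mul(Add(-1, 0), 0), Add(-13, Add(-2, Mul(Rational(1, 2), I, Pow(5, Rational(1, 2)))))) = Mul(Mul(-1, 0), Add(-15, Mul(Rational(1, 2), I, Pow(5, Rational(1, 2))))) = Mul(0, Add(-15, Mul(Rational(1, 2), I, Pow(5, Rational(1, 2))))) = 0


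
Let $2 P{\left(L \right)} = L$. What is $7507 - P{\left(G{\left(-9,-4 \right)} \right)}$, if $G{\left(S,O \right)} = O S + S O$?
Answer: $7471$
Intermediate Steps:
$G{\left(S,O \right)} = 2 O S$ ($G{\left(S,O \right)} = O S + O S = 2 O S$)
$P{\left(L \right)} = \frac{L}{2}$
$7507 - P{\left(G{\left(-9,-4 \right)} \right)} = 7507 - \frac{2 \left(-4\right) \left(-9\right)}{2} = 7507 - \frac{1}{2} \cdot 72 = 7507 - 36 = 7471$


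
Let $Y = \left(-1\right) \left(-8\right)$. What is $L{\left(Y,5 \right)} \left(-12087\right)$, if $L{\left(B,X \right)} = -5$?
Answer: $60435$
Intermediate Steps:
$Y = 8$
$L{\left(Y,5 \right)} \left(-12087\right) = \left(-5\right) \left(-12087\right) = 60435$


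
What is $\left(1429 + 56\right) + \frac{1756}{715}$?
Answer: $\frac{1063531}{715} \approx 1487.5$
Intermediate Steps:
$\left(1429 + 56\right) + \frac{1756}{715} = 1485 + 1756 \cdot \frac{1}{715} = 1485 + \frac{1756}{715} = \frac{1063531}{715}$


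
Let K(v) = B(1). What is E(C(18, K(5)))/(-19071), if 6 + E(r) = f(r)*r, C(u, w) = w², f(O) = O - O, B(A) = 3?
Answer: 2/6357 ≈ 0.00031461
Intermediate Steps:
f(O) = 0
K(v) = 3
E(r) = -6 (E(r) = -6 + 0*r = -6 + 0 = -6)
E(C(18, K(5)))/(-19071) = -6/(-19071) = -6*(-1/19071) = 2/6357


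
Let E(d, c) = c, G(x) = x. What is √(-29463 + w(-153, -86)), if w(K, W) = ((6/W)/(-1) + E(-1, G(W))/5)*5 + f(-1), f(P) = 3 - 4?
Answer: I*√54637305/43 ≈ 171.9*I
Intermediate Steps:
f(P) = -1
w(K, W) = -1 + W - 30/W (w(K, W) = ((6/W)/(-1) + W/5)*5 - 1 = ((6/W)*(-1) + W*(⅕))*5 - 1 = (-6/W + W/5)*5 - 1 = (W - 30/W) - 1 = -1 + W - 30/W)
√(-29463 + w(-153, -86)) = √(-29463 + (-1 - 86 - 30/(-86))) = √(-29463 + (-1 - 86 - 30*(-1/86))) = √(-29463 + (-1 - 86 + 15/43)) = √(-29463 - 3726/43) = √(-1270635/43) = I*√54637305/43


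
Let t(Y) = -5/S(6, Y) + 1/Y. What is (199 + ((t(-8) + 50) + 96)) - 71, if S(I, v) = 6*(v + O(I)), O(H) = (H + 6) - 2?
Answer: 6563/24 ≈ 273.46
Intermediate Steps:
O(H) = 4 + H (O(H) = (6 + H) - 2 = 4 + H)
S(I, v) = 24 + 6*I + 6*v (S(I, v) = 6*(v + (4 + I)) = 6*(4 + I + v) = 24 + 6*I + 6*v)
t(Y) = 1/Y - 5/(60 + 6*Y) (t(Y) = -5/(24 + 6*6 + 6*Y) + 1/Y = -5/(24 + 36 + 6*Y) + 1/Y = -5/(60 + 6*Y) + 1/Y = 1/Y - 5/(60 + 6*Y))
(199 + ((t(-8) + 50) + 96)) - 71 = (199 + (((⅙)*(60 - 8)/(-8*(10 - 8)) + 50) + 96)) - 71 = (199 + (((⅙)*(-⅛)*52/2 + 50) + 96)) - 71 = (199 + (((⅙)*(-⅛)*(½)*52 + 50) + 96)) - 71 = (199 + ((-13/24 + 50) + 96)) - 71 = (199 + (1187/24 + 96)) - 71 = (199 + 3491/24) - 71 = 8267/24 - 71 = 6563/24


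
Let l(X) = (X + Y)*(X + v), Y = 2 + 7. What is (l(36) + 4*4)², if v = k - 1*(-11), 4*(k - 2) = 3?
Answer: 81342361/16 ≈ 5.0839e+6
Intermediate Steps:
k = 11/4 (k = 2 + (¼)*3 = 2 + ¾ = 11/4 ≈ 2.7500)
v = 55/4 (v = 11/4 - 1*(-11) = 11/4 + 11 = 55/4 ≈ 13.750)
Y = 9
l(X) = (9 + X)*(55/4 + X) (l(X) = (X + 9)*(X + 55/4) = (9 + X)*(55/4 + X))
(l(36) + 4*4)² = ((495/4 + 36² + (91/4)*36) + 4*4)² = ((495/4 + 1296 + 819) + 16)² = (8955/4 + 16)² = (9019/4)² = 81342361/16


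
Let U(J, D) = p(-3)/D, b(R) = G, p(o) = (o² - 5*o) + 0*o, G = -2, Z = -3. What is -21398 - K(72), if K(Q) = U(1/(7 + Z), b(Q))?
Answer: -21386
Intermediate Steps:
p(o) = o² - 5*o (p(o) = (o² - 5*o) + 0 = o² - 5*o)
b(R) = -2
U(J, D) = 24/D (U(J, D) = (-3*(-5 - 3))/D = (-3*(-8))/D = 24/D)
K(Q) = -12 (K(Q) = 24/(-2) = 24*(-½) = -12)
-21398 - K(72) = -21398 - 1*(-12) = -21398 + 12 = -21386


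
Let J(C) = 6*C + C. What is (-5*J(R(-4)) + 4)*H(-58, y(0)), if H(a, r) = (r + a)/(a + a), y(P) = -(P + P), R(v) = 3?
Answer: -101/2 ≈ -50.500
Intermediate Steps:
y(P) = -2*P
H(a, r) = (a + r)/(2*a) (H(a, r) = (a + r)/((2*a)) = (a + r)*(1/(2*a)) = (a + r)/(2*a))
J(C) = 7*C
(-5*J(R(-4)) + 4)*H(-58, y(0)) = (-35*3 + 4)*((½)*(-58 - 2*0)/(-58)) = (-5*21 + 4)*((½)*(-1/58)*(-58 + 0)) = (-105 + 4)*((½)*(-1/58)*(-58)) = -101*½ = -101/2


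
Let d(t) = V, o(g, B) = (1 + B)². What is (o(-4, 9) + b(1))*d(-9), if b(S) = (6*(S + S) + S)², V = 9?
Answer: 2421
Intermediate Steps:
d(t) = 9
b(S) = 169*S² (b(S) = (6*(2*S) + S)² = (12*S + S)² = (13*S)² = 169*S²)
(o(-4, 9) + b(1))*d(-9) = ((1 + 9)² + 169*1²)*9 = (10² + 169*1)*9 = (100 + 169)*9 = 269*9 = 2421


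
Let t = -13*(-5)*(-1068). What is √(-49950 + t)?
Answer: I*√119370 ≈ 345.5*I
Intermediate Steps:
t = -69420 (t = 65*(-1068) = -69420)
√(-49950 + t) = √(-49950 - 69420) = √(-119370) = I*√119370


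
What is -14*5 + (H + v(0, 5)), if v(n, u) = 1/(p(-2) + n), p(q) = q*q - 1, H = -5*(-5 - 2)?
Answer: -104/3 ≈ -34.667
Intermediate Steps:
H = 35 (H = -5*(-7) = 35)
p(q) = -1 + q**2 (p(q) = q**2 - 1 = -1 + q**2)
v(n, u) = 1/(3 + n) (v(n, u) = 1/((-1 + (-2)**2) + n) = 1/((-1 + 4) + n) = 1/(3 + n))
-14*5 + (H + v(0, 5)) = -14*5 + (35 + 1/(3 + 0)) = -70 + (35 + 1/3) = -70 + 106/3 = -104/3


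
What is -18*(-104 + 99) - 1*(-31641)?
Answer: 31731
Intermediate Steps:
-18*(-104 + 99) - 1*(-31641) = -18*(-5) + 31641 = 90 + 31641 = 31731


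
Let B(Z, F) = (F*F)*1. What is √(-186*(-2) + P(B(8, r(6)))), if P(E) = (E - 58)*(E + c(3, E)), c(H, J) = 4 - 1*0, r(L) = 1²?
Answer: √87 ≈ 9.3274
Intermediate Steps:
r(L) = 1
B(Z, F) = F² (B(Z, F) = F²*1 = F²)
c(H, J) = 4 (c(H, J) = 4 + 0 = 4)
P(E) = (-58 + E)*(4 + E) (P(E) = (E - 58)*(E + 4) = (-58 + E)*(4 + E))
√(-186*(-2) + P(B(8, r(6)))) = √(-186*(-2) + (-232 + (1²)² - 54*1²)) = √(372 + (-232 + 1² - 54*1)) = √(372 + (-232 + 1 - 54)) = √(372 - 285) = √87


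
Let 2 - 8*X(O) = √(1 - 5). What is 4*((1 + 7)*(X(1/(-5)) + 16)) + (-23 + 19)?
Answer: 516 - 8*I ≈ 516.0 - 8.0*I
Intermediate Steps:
X(O) = ¼ - I/4 (X(O) = ¼ - √(1 - 5)/8 = ¼ - I/4)
4*((1 + 7)*(X(1/(-5)) + 16)) + (-23 + 19) = 4*((1 + 7)*((¼ - I/4) + 16)) + (-23 + 19) = 4*(8*(65/4 - I/4)) - 4 = 4*(130 - 2*I) - 4 = (520 - 8*I) - 4 = 516 - 8*I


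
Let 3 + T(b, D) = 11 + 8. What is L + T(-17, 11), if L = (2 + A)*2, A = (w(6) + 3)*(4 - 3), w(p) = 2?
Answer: 30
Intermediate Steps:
T(b, D) = 16 (T(b, D) = -3 + (11 + 8) = -3 + 19 = 16)
A = 5 (A = (2 + 3)*(4 - 3) = 5*1 = 5)
L = 14 (L = (2 + 5)*2 = 7*2 = 14)
L + T(-17, 11) = 14 + 16 = 30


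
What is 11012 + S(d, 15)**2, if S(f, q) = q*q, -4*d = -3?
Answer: 61637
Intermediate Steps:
d = 3/4 (d = -1/4*(-3) = 3/4 ≈ 0.75000)
S(f, q) = q**2
11012 + S(d, 15)**2 = 11012 + (15**2)**2 = 11012 + 225**2 = 11012 + 50625 = 61637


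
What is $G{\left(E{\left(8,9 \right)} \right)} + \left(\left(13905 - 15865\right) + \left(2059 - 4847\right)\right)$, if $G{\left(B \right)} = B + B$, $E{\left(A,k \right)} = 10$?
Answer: $-4728$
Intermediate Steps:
$G{\left(B \right)} = 2 B$
$G{\left(E{\left(8,9 \right)} \right)} + \left(\left(13905 - 15865\right) + \left(2059 - 4847\right)\right) = 2 \cdot 10 + \left(\left(13905 - 15865\right) + \left(2059 - 4847\right)\right) = 20 - 4748 = -4728$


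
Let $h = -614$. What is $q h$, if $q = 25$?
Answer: $-15350$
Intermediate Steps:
$q h = 25 \left(-614\right) = -15350$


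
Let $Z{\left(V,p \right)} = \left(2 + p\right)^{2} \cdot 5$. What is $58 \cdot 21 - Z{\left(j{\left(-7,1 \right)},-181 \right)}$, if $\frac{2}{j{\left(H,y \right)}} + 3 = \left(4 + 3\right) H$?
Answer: $-158987$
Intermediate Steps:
$j{\left(H,y \right)} = \frac{2}{-3 + 7 H}$ ($j{\left(H,y \right)} = \frac{2}{-3 + \left(4 + 3\right) H} = \frac{2}{-3 + 7 H}$)
$Z{\left(V,p \right)} = 5 \left(2 + p\right)^{2}$
$58 \cdot 21 - Z{\left(j{\left(-7,1 \right)},-181 \right)} = 58 \cdot 21 - 5 \left(2 - 181\right)^{2} = 1218 - 5 \left(-179\right)^{2} = 1218 - 5 \cdot 32041 = 1218 - 160205 = -158987$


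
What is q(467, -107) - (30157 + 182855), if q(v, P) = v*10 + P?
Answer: -208449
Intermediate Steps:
q(v, P) = P + 10*v (q(v, P) = 10*v + P = P + 10*v)
q(467, -107) - (30157 + 182855) = (-107 + 10*467) - (30157 + 182855) = (-107 + 4670) - 1*213012 = 4563 - 213012 = -208449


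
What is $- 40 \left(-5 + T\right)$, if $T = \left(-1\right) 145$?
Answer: $6000$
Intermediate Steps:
$T = -145$
$- 40 \left(-5 + T\right) = - 40 \left(-5 - 145\right) = \left(-40\right) \left(-150\right) = 6000$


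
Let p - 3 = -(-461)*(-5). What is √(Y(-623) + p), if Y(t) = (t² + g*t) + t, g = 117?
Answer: √312313 ≈ 558.85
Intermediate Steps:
p = -2302 (p = 3 - (-461)*(-5) = 3 - 461*5 = 3 - 2305 = -2302)
Y(t) = t² + 118*t (Y(t) = (t² + 117*t) + t = t² + 118*t)
√(Y(-623) + p) = √(-623*(118 - 623) - 2302) = √(-623*(-505) - 2302) = √(314615 - 2302) = √312313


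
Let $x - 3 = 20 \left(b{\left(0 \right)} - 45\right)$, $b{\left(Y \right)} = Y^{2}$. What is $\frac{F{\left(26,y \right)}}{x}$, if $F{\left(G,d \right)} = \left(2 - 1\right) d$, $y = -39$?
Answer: $\frac{1}{23} \approx 0.043478$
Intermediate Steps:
$F{\left(G,d \right)} = d$ ($F{\left(G,d \right)} = 1 d = d$)
$x = -897$ ($x = 3 + 20 \left(0^{2} - 45\right) = 3 + 20 \left(0 - 45\right) = 3 + 20 \left(-45\right) = 3 - 900 = -897$)
$\frac{F{\left(26,y \right)}}{x} = - \frac{39}{-897} = \left(-39\right) \left(- \frac{1}{897}\right) = \frac{1}{23}$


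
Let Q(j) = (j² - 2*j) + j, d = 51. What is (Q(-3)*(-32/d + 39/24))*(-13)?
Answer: -5291/34 ≈ -155.62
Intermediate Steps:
Q(j) = j² - j
(Q(-3)*(-32/d + 39/24))*(-13) = ((-3*(-1 - 3))*(-32/51 + 39/24))*(-13) = ((-3*(-4))*(-32*1/51 + 39*(1/24)))*(-13) = (12*(-32/51 + 13/8))*(-13) = (12*(407/408))*(-13) = (407/34)*(-13) = -5291/34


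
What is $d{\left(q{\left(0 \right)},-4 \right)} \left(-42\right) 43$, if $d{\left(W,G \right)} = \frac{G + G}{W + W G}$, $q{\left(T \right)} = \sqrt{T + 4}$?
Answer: $-2408$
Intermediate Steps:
$q{\left(T \right)} = \sqrt{4 + T}$
$d{\left(W,G \right)} = \frac{2 G}{W + G W}$
$d{\left(q{\left(0 \right)},-4 \right)} \left(-42\right) 43 = 2 \left(-4\right) \frac{1}{\sqrt{4 + 0}} \frac{1}{1 - 4} \left(-42\right) 43 = 2 \left(-4\right) \frac{1}{\sqrt{4}} \frac{1}{-3} \left(-42\right) 43 = 2 \left(-4\right) \frac{1}{2} \left(- \frac{1}{3}\right) \left(-42\right) 43 = \frac{4}{3} \left(-42\right) 43 = \left(-56\right) 43 = -2408$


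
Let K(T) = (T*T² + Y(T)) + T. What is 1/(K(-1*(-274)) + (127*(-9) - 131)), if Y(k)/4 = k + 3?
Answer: 1/20570932 ≈ 4.8612e-8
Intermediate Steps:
Y(k) = 12 + 4*k (Y(k) = 4*(k + 3) = 4*(3 + k) = 12 + 4*k)
K(T) = 12 + T³ + 5*T (K(T) = (T*T² + (12 + 4*T)) + T = (T³ + (12 + 4*T)) + T = (12 + T³ + 4*T) + T = 12 + T³ + 5*T)
1/(K(-1*(-274)) + (127*(-9) - 131)) = 1/((12 + (-1*(-274))³ + 5*(-1*(-274))) + (127*(-9) - 131)) = 1/((12 + 274³ + 5*274) + (-1143 - 131)) = 1/((12 + 20570824 + 1370) - 1274) = 1/(20572206 - 1274) = 1/20570932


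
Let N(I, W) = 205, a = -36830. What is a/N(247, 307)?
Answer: -7366/41 ≈ -179.66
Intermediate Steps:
a/N(247, 307) = -36830/205 = -36830*1/205 = -7366/41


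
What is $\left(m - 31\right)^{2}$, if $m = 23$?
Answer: $64$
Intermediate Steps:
$\left(m - 31\right)^{2} = \left(23 - 31\right)^{2} = \left(-8\right)^{2} = 64$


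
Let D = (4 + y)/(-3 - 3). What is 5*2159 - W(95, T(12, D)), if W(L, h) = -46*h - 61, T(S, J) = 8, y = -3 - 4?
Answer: 11224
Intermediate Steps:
y = -7
D = 1/2 (D = (4 - 7)/(-3 - 3) = -3/(-6) = -3*(-1/6) = 1/2 ≈ 0.50000)
W(L, h) = -61 - 46*h
5*2159 - W(95, T(12, D)) = 5*2159 - (-61 - 46*8) = 10795 - (-61 - 368) = 10795 - 1*(-429) = 10795 + 429 = 11224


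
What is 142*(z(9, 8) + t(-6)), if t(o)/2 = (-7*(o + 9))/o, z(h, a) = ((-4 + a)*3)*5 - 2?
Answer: 9230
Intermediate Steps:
z(h, a) = -62 + 15*a (z(h, a) = (-12 + 3*a)*5 - 2 = (-60 + 15*a) - 2 = -62 + 15*a)
t(o) = 2*(-63 - 7*o)/o (t(o) = 2*((-7*(o + 9))/o) = 2*((-7*(9 + o))/o) = 2*((-63 - 7*o)/o) = 2*(-63 - 7*o)/o)
142*(z(9, 8) + t(-6)) = 142*((-62 + 15*8) + (-14 - 126/(-6))) = 142*((-62 + 120) + (-14 - 126*(-⅙))) = 142*(58 + (-14 + 21)) = 142*(58 + 7) = 142*65 = 9230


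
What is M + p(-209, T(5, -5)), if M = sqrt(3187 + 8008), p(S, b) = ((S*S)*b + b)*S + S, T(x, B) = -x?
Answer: 45647481 + sqrt(11195) ≈ 4.5648e+7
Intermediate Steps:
p(S, b) = S + S*(b + b*S**2) (p(S, b) = (S**2*b + b)*S + S = (b*S**2 + b)*S + S = (b + b*S**2)*S + S = S*(b + b*S**2) + S = S + S*(b + b*S**2))
M = sqrt(11195) ≈ 105.81
M + p(-209, T(5, -5)) = sqrt(11195) - 209*(1 - 1*5 - 1*5*(-209)**2) = sqrt(11195) - 209*(1 - 5 - 5*43681) = sqrt(11195) - 209*(1 - 5 - 218405) = sqrt(11195) - 209*(-218409) = sqrt(11195) + 45647481 = 45647481 + sqrt(11195)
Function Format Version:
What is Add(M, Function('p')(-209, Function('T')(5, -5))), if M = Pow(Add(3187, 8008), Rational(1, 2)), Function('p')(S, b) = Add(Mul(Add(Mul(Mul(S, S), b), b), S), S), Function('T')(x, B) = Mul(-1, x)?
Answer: Add(45647481, Pow(11195, Rational(1, 2))) ≈ 4.5648e+7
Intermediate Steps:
Function('p')(S, b) = Add(S, Mul(S, Add(b, Mul(b, Pow(S, 2))))) (Function('p')(S, b) = Add(Mul(Add(Mul(Pow(S, 2), b), b), S), S) = Add(Mul(Add(Mul(b, Pow(S, 2)), b), S), S) = Add(Mul(Add(b, Mul(b, Pow(S, 2))), S), S) = Add(Mul(S, Add(b, Mul(b, Pow(S, 2)))), S) = Add(S, Mul(S, Add(b, Mul(b, Pow(S, 2))))))
M = Pow(11195, Rational(1, 2)) ≈ 105.81
Add(M, Function('p')(-209, Function('T')(5, -5))) = Add(Pow(11195, Rational(1, 2)), Mul(-209, Add(1, Mul(-1, 5), Mul(Mul(-1, 5), Pow(-209, 2))))) = Add(Pow(11195, Rational(1, 2)), Mul(-209, Add(1, -5, Mul(-5, 43681)))) = Add(Pow(11195, Rational(1, 2)), Mul(-209, Add(1, -5, -218405))) = Add(Pow(11195, Rational(1, 2)), Mul(-209, -218409)) = Add(Pow(11195, Rational(1, 2)), 45647481) = Add(45647481, Pow(11195, Rational(1, 2)))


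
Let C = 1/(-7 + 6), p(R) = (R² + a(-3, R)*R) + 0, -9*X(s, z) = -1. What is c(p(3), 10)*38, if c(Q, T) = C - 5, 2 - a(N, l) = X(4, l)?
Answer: -228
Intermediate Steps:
X(s, z) = ⅑ (X(s, z) = -⅑*(-1) = ⅑)
a(N, l) = 17/9 (a(N, l) = 2 - 1*⅑ = 2 - ⅑ = 17/9)
p(R) = R² + 17*R/9 (p(R) = (R² + 17*R/9) + 0 = R² + 17*R/9)
C = -1 (C = 1/(-1) = -1)
c(Q, T) = -6 (c(Q, T) = -1 - 5 = -6)
c(p(3), 10)*38 = -6*38 = -228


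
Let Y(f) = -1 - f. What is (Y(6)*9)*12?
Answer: -756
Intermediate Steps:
(Y(6)*9)*12 = ((-1 - 1*6)*9)*12 = ((-1 - 6)*9)*12 = -7*9*12 = -63*12 = -756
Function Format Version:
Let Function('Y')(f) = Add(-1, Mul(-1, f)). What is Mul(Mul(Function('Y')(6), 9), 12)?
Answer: -756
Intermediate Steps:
Mul(Mul(Function('Y')(6), 9), 12) = Mul(Mul(Add(-1, Mul(-1, 6)), 9), 12) = Mul(Mul(Add(-1, -6), 9), 12) = Mul(Mul(-7, 9), 12) = Mul(-63, 12) = -756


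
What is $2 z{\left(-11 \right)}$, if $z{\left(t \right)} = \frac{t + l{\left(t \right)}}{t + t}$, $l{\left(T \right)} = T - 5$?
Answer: $\frac{27}{11} \approx 2.4545$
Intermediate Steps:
$l{\left(T \right)} = -5 + T$ ($l{\left(T \right)} = T - 5 = -5 + T$)
$z{\left(t \right)} = \frac{-5 + 2 t}{2 t}$ ($z{\left(t \right)} = \frac{t + \left(-5 + t\right)}{t + t} = \frac{-5 + 2 t}{2 t}$)
$2 z{\left(-11 \right)} = 2 \frac{- \frac{5}{2} - 11}{-11} = 2 \left(\left(- \frac{1}{11}\right) \left(- \frac{27}{2}\right)\right) = 2 \cdot \frac{27}{22} = \frac{27}{11}$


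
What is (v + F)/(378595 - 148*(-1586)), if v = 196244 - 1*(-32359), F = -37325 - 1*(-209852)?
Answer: 44570/68147 ≈ 0.65403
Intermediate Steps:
F = 172527 (F = -37325 + 209852 = 172527)
v = 228603 (v = 196244 + 32359 = 228603)
(v + F)/(378595 - 148*(-1586)) = (228603 + 172527)/(378595 - 148*(-1586)) = 401130/(378595 + 234728) = 401130/613323 = 401130*(1/613323) = 44570/68147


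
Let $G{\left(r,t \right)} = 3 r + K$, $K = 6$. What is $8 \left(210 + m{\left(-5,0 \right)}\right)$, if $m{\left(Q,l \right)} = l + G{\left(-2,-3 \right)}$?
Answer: $1680$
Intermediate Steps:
$G{\left(r,t \right)} = 6 + 3 r$ ($G{\left(r,t \right)} = 3 r + 6 = 6 + 3 r$)
$m{\left(Q,l \right)} = l$ ($m{\left(Q,l \right)} = l + \left(6 + 3 \left(-2\right)\right) = l + \left(6 - 6\right) = l + 0 = l$)
$8 \left(210 + m{\left(-5,0 \right)}\right) = 8 \left(210 + 0\right) = 8 \cdot 210 = 1680$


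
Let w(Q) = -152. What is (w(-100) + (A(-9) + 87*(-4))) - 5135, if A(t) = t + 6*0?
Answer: -5644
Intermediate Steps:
A(t) = t (A(t) = t + 0 = t)
(w(-100) + (A(-9) + 87*(-4))) - 5135 = (-152 + (-9 + 87*(-4))) - 5135 = (-152 + (-9 - 348)) - 5135 = (-152 - 357) - 5135 = -509 - 5135 = -5644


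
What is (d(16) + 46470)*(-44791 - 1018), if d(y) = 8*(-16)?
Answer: -2122880678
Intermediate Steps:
d(y) = -128
(d(16) + 46470)*(-44791 - 1018) = (-128 + 46470)*(-44791 - 1018) = 46342*(-45809) = -2122880678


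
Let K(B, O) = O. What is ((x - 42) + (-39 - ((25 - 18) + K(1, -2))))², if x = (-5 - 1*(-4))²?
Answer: 7225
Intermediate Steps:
x = 1 (x = (-5 + 4)² = (-1)² = 1)
((x - 42) + (-39 - ((25 - 18) + K(1, -2))))² = ((1 - 42) + (-39 - ((25 - 18) - 2)))² = (-41 + (-39 - (7 - 2)))² = (-41 + (-39 - 1*5))² = (-41 + (-39 - 5))² = (-41 - 44)² = (-85)² = 7225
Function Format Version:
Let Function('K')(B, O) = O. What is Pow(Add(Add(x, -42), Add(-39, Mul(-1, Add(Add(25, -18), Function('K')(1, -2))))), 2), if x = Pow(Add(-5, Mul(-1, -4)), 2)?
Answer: 7225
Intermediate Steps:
x = 1 (x = Pow(Add(-5, 4), 2) = Pow(-1, 2) = 1)
Pow(Add(Add(x, -42), Add(-39, Mul(-1, Add(Add(25, -18), Function('K')(1, -2))))), 2) = Pow(Add(Add(1, -42), Add(-39, Mul(-1, Add(Add(25, -18), -2)))), 2) = Pow(Add(-41, Add(-39, Mul(-1, Add(7, -2)))), 2) = Pow(Add(-41, Add(-39, Mul(-1, 5))), 2) = Pow(Add(-41, Add(-39, -5)), 2) = Pow(Add(-41, -44), 2) = Pow(-85, 2) = 7225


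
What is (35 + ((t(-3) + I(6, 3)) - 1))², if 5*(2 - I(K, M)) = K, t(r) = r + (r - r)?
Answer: 25281/25 ≈ 1011.2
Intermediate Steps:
t(r) = r (t(r) = r + 0 = r)
I(K, M) = 2 - K/5
(35 + ((t(-3) + I(6, 3)) - 1))² = (35 + ((-3 + (2 - ⅕*6)) - 1))² = (35 + ((-3 + (2 - 6/5)) - 1))² = (35 + ((-3 + ⅘) - 1))² = (35 + (-11/5 - 1))² = (35 - 16/5)² = (159/5)² = 25281/25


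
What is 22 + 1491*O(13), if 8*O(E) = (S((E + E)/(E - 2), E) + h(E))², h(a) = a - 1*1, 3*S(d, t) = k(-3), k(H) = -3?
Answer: 180587/8 ≈ 22573.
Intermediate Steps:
S(d, t) = -1 (S(d, t) = (⅓)*(-3) = -1)
h(a) = -1 + a (h(a) = a - 1 = -1 + a)
O(E) = (-2 + E)²/8 (O(E) = (-1 + (-1 + E))²/8 = (-2 + E)²/8)
22 + 1491*O(13) = 22 + 1491*((-2 + 13)²/8) = 22 + 1491*((⅛)*11²) = 22 + 1491*((⅛)*121) = 22 + 1491*(121/8) = 22 + 180411/8 = 180587/8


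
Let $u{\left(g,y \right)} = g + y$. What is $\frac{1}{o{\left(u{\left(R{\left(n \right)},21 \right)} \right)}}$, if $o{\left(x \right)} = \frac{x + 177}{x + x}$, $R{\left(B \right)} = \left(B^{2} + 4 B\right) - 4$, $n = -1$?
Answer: $\frac{28}{191} \approx 0.1466$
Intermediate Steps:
$R{\left(B \right)} = -4 + B^{2} + 4 B$
$o{\left(x \right)} = \frac{177 + x}{2 x}$
$\frac{1}{o{\left(u{\left(R{\left(n \right)},21 \right)} \right)}} = \frac{1}{\frac{1}{2} \frac{1}{\left(-4 + \left(-1\right)^{2} + 4 \left(-1\right)\right) + 21} \left(177 + \left(\left(-4 + \left(-1\right)^{2} + 4 \left(-1\right)\right) + 21\right)\right)} = \frac{1}{\frac{1}{2} \frac{1}{\left(-4 + 1 - 4\right) + 21} \left(177 + \left(\left(-4 + 1 - 4\right) + 21\right)\right)} = \frac{1}{\frac{1}{2} \frac{1}{-7 + 21} \left(177 + \left(-7 + 21\right)\right)} = \frac{1}{\frac{1}{2} \cdot \frac{1}{14} \left(177 + 14\right)} = \frac{1}{\frac{1}{2} \cdot \frac{1}{14} \cdot 191} = \frac{1}{\frac{191}{28}} = \frac{28}{191}$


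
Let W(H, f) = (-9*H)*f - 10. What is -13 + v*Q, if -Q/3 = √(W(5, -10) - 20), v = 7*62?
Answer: -13 - 2604*√105 ≈ -26696.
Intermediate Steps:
W(H, f) = -10 - 9*H*f (W(H, f) = -9*H*f - 10 = -10 - 9*H*f)
v = 434
Q = -6*√105 (Q = -3*√((-10 - 9*5*(-10)) - 20) = -3*√((-10 + 450) - 20) = -3*√(440 - 20) = -6*√105 ≈ -61.482)
-13 + v*Q = -13 + 434*(-6*√105) = -13 - 2604*√105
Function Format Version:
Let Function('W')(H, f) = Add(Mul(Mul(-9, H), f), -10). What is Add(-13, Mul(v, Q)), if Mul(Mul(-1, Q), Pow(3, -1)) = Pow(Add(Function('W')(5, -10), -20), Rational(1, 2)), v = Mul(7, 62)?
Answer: Add(-13, Mul(-2604, Pow(105, Rational(1, 2)))) ≈ -26696.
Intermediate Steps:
Function('W')(H, f) = Add(-10, Mul(-9, H, f)) (Function('W')(H, f) = Add(Mul(-9, H, f), -10) = Add(-10, Mul(-9, H, f)))
v = 434
Q = Mul(-6, Pow(105, Rational(1, 2))) (Q = Mul(-3, Pow(Add(Add(-10, Mul(-9, 5, -10)), -20), Rational(1, 2))) = Mul(-3, Pow(Add(Add(-10, 450), -20), Rational(1, 2))) = Mul(-3, Pow(Add(440, -20), Rational(1, 2))) = Mul(-3, Pow(420, Rational(1, 2))) = Mul(-3, Mul(2, Pow(105, Rational(1, 2)))) = Mul(-6, Pow(105, Rational(1, 2))) ≈ -61.482)
Add(-13, Mul(v, Q)) = Add(-13, Mul(434, Mul(-6, Pow(105, Rational(1, 2))))) = Add(-13, Mul(-2604, Pow(105, Rational(1, 2))))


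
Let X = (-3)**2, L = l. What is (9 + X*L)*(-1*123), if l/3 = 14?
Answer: -47601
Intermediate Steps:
l = 42 (l = 3*14 = 42)
L = 42
X = 9
(9 + X*L)*(-1*123) = (9 + 9*42)*(-1*123) = (9 + 378)*(-123) = 387*(-123) = -47601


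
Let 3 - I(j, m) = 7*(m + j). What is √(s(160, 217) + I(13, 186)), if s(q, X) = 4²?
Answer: I*√1374 ≈ 37.068*I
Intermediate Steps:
s(q, X) = 16
I(j, m) = 3 - 7*j - 7*m (I(j, m) = 3 - 7*(m + j) = 3 - 7*(j + m) = 3 - (7*j + 7*m) = 3 + (-7*j - 7*m) = 3 - 7*j - 7*m)
√(s(160, 217) + I(13, 186)) = √(16 + (3 - 7*13 - 7*186)) = √(16 + (3 - 91 - 1302)) = √(16 - 1390) = √(-1374) = I*√1374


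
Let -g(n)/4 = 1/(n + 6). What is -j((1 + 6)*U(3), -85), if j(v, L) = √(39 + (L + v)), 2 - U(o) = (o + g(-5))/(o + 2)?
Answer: -3*I*√85/5 ≈ -5.5317*I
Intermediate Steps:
g(n) = -4/(6 + n) (g(n) = -4/(n + 6) = -4/(6 + n))
U(o) = 2 - (-4 + o)/(2 + o) (U(o) = 2 - (o - 4/(6 - 5))/(o + 2) = 2 - (o - 4/1)/(2 + o) = 2 - (o - 4*1)/(2 + o) = 2 - (o - 4)/(2 + o) = 2 - (-4 + o)/(2 + o))
j(v, L) = √(39 + L + v)
-j((1 + 6)*U(3), -85) = -√(39 - 85 + (1 + 6)*((8 + 3)/(2 + 3))) = -√(39 - 85 + 7*(11/5)) = -√(39 - 85 + 77/5) = -√(-153/5) = -3*I*√85/5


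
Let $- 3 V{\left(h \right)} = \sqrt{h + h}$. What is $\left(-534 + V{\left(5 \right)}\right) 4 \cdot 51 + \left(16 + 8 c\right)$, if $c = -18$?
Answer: $-109064 - 68 \sqrt{10} \approx -1.0928 \cdot 10^{5}$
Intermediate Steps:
$V{\left(h \right)} = - \frac{\sqrt{2} \sqrt{h}}{3}$ ($V{\left(h \right)} = - \frac{\sqrt{h + h}}{3} = - \frac{\sqrt{2 h}}{3} = - \frac{\sqrt{2} \sqrt{h}}{3}$)
$\left(-534 + V{\left(5 \right)}\right) 4 \cdot 51 + \left(16 + 8 c\right) = \left(-534 - \frac{\sqrt{2} \sqrt{5}}{3}\right) 4 \cdot 51 + \left(16 + 8 \left(-18\right)\right) = \left(-534 - \frac{\sqrt{10}}{3}\right) 204 + \left(16 - 144\right) = \left(-108936 - 68 \sqrt{10}\right) - 128 = -109064 - 68 \sqrt{10}$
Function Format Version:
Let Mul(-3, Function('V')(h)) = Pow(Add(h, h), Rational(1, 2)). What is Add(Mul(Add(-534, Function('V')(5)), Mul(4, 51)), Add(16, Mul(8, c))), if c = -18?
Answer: Add(-109064, Mul(-68, Pow(10, Rational(1, 2)))) ≈ -1.0928e+5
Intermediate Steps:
Function('V')(h) = Mul(Rational(-1, 3), Pow(2, Rational(1, 2)), Pow(h, Rational(1, 2))) (Function('V')(h) = Mul(Rational(-1, 3), Pow(Add(h, h), Rational(1, 2))) = Mul(Rational(-1, 3), Pow(Mul(2, h), Rational(1, 2))) = Mul(Rational(-1, 3), Mul(Pow(2, Rational(1, 2)), Pow(h, Rational(1, 2)))) = Mul(Rational(-1, 3), Pow(2, Rational(1, 2)), Pow(h, Rational(1, 2))))
Add(Mul(Add(-534, Function('V')(5)), Mul(4, 51)), Add(16, Mul(8, c))) = Add(Mul(Add(-534, Mul(Rational(-1, 3), Pow(2, Rational(1, 2)), Pow(5, Rational(1, 2)))), Mul(4, 51)), Add(16, Mul(8, -18))) = Add(Mul(Add(-534, Mul(Rational(-1, 3), Pow(10, Rational(1, 2)))), 204), Add(16, -144)) = Add(Add(-108936, Mul(-68, Pow(10, Rational(1, 2)))), -128) = Add(-109064, Mul(-68, Pow(10, Rational(1, 2))))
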